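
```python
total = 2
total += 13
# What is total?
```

Trace:
`total = 2` → total = 2
`total += 13` → total = 15
So total = 15

Answer: 15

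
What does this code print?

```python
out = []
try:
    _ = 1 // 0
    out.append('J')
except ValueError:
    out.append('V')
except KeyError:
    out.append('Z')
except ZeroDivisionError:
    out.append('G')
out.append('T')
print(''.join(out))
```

Execution trace: 'G' (except ZeroDivisionError) → 'T' (after the try/except). Output: GT

Answer: GT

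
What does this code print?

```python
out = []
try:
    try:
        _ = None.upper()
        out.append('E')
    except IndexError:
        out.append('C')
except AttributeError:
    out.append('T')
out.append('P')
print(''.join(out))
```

Execution trace: 'T' (outer except AttributeError) → 'P' (after the try/except). Output: TP

Answer: TP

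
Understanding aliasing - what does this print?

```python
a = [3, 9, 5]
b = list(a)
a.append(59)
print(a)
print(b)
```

Key concept: list() constructor creates copy.
Step by step:
`a = [3, 9, 5]` → a = [3, 9, 5]
`b = list(a)` → b = [3, 9, 5]
`a.append(59)` → a = [3, 9, 5, 59]
`print(a)` → prints [3, 9, 5, 59]
`print(b)` → prints [3, 9, 5]

Answer:
[3, 9, 5, 59]
[3, 9, 5]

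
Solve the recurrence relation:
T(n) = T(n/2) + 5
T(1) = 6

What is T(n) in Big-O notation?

Each step divides n by 2 and adds 5. After log_2(n) steps we reach T(1)=6. So T(n) = 5·log_2(n) + 6 = O(log n).

Answer: O(log n)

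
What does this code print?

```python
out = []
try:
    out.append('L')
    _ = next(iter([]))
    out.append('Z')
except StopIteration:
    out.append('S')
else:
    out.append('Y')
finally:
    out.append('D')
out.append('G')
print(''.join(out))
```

Execution trace: 'L' (try body) → 'S' (except StopIteration) → 'D' (finally) → 'G' (after the try/except). Output: LSDG

Answer: LSDG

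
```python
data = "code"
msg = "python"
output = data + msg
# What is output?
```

Trace:
`data = "code"` → data = 'code'
`msg = "python"` → msg = 'python'
`output = data + msg` → output = 'codepython'
So output = 'codepython'

Answer: 'codepython'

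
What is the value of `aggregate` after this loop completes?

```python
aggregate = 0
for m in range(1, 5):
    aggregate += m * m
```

Sum of squares 1² to 4² = 30
`aggregate` takes the values: 0 → 1 → 5 → 14 → 30

Answer: 30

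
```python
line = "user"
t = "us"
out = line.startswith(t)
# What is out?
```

Trace:
`line = "user"` → line = 'user'
`t = "us"` → t = 'us'
`out = line.startswith(t)` → out = True
So out = True

Answer: True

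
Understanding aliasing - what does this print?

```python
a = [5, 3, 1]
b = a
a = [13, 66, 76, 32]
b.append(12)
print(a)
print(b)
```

Key concept: rebinding vs mutation: a is rebound to a new list, b still points at the original.
Step by step:
`a = [5, 3, 1]` → a = [5, 3, 1]
`b = a` → b = [5, 3, 1] (same object as a)
`a = [13, 66, 76, 32]` → a = [13, 66, 76, 32]
`b.append(12)` → b = [5, 3, 1, 12]
`print(a)` → prints [13, 66, 76, 32]
`print(b)` → prints [5, 3, 1, 12]

Answer:
[13, 66, 76, 32]
[5, 3, 1, 12]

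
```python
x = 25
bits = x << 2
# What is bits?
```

Trace:
`x = 25` → x = 25
`bits = x << 2` → bits = 100
So bits = 100

Answer: 100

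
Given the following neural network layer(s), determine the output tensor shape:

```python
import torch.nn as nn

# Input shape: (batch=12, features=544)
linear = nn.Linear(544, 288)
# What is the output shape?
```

Input: (12, 544) -> Output: (12, 288)

Answer: (12, 288)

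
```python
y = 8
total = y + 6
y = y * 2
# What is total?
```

Trace:
`y = 8` → y = 8
`total = y + 6` → total = 14
`y = y * 2` → y = 16
So total = 14

Answer: 14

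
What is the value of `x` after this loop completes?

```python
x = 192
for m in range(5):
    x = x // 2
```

Halve 5 times: 192 // 2^5 = 6
`x` takes the values: 192 → 96 → 48 → 24 → 12 → 6

Answer: 6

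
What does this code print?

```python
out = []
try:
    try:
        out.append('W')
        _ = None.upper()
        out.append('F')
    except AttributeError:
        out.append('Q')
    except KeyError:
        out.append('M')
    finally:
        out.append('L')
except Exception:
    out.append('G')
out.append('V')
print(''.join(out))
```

Execution trace: 'W' (inner try body) → 'Q' (inner except AttributeError) → 'L' (inner finally) → 'V' (after the try/except). Output: WQLV

Answer: WQLV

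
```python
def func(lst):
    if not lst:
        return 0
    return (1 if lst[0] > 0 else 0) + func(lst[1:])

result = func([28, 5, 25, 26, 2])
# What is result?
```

Count of positive elements in [28, 5, 25, 26, 2] = 5

Answer: 5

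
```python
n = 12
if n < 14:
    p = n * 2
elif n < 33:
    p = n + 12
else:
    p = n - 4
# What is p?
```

Trace:
`n = 12` → n = 12
`if n < 14: ...` → n < 14 is True → p = 24
So p = 24

Answer: 24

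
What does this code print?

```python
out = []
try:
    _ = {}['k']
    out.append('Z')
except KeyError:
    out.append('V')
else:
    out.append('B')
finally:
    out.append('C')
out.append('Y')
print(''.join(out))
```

Execution trace: 'V' (except KeyError) → 'C' (finally) → 'Y' (after the try/except). Output: VCY

Answer: VCY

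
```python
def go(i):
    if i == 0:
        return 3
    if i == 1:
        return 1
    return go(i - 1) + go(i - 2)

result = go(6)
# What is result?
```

Build up from base cases: go(0)=3, go(1)=1, go(2)=4, go(3)=5, go(4)=9, go(5)=14, go(6)=23

Answer: 23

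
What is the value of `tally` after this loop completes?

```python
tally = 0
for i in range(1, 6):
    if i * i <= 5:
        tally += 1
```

Count numbers where i² ≤ 5
`tally` takes the values: 0 → 1 → 2

Answer: 2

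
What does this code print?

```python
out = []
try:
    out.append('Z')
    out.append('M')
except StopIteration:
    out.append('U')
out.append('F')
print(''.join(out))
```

Execution trace: 'Z' (try body) → 'M' (try body, no exception) → 'F' (after the try/except). Output: ZMF

Answer: ZMF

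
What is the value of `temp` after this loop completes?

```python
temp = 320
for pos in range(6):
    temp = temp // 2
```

Halve 6 times: 320 // 2^6 = 5
`temp` takes the values: 320 → 160 → 80 → 40 → 20 → 10 → 5

Answer: 5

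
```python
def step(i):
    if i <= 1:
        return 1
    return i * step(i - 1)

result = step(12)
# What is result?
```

step(12) = 12 * 11 * 10 * 9 * 8 * 7 * 6 * 5 * 4 * 3 * 2 * 1 = 479001600

Answer: 479001600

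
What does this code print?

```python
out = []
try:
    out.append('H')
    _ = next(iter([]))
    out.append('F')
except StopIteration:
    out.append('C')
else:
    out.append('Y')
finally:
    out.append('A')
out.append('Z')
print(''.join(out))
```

Execution trace: 'H' (try body) → 'C' (except StopIteration) → 'A' (finally) → 'Z' (after the try/except). Output: HCAZ

Answer: HCAZ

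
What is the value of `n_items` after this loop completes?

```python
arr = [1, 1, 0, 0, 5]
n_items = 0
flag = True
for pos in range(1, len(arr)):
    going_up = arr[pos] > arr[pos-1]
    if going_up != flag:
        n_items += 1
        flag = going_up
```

Count direction changes in [1, 1, 0, 0, 5]
`n_items` takes the values: 0 → 1 → 2

Answer: 2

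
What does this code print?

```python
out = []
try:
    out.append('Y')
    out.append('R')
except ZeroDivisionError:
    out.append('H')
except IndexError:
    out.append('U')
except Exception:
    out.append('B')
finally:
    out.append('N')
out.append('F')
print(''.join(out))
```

Execution trace: 'Y' (try body) → 'R' (try body, no exception) → 'N' (finally) → 'F' (after the try/except). Output: YRNF

Answer: YRNF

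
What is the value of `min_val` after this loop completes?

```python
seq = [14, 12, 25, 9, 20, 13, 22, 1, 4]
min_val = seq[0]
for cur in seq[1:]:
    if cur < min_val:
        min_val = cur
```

Minimum of [14, 12, 25, 9, 20, 13, 22, 1, 4]
`min_val` takes the values: 14 → 12 → 9 → 1

Answer: 1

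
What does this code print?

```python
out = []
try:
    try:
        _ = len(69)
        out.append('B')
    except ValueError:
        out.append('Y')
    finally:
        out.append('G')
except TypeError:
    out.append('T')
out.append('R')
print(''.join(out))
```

Execution trace: 'G' (finally) → 'T' (outer except TypeError) → 'R' (after the try/except). Output: GTR

Answer: GTR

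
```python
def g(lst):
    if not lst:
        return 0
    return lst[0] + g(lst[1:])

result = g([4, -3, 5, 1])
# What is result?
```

4 + (-3) + 5 + 1 + 0 = 7

Answer: 7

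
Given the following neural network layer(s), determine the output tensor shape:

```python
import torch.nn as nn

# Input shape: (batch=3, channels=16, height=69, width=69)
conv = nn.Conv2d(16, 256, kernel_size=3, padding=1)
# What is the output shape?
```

Input: (3, 16, 69, 69) -> Output: (3, 256, 69, 69)

Answer: (3, 256, 69, 69)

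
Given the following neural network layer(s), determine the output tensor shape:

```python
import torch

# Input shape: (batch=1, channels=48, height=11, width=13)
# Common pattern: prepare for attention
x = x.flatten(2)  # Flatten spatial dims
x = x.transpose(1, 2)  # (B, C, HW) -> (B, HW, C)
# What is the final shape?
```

Input: (1, 48, 11, 13) -> after flatten(2): (1, 48, 143) -> Output: (1, 143, 48)

Answer: (1, 143, 48)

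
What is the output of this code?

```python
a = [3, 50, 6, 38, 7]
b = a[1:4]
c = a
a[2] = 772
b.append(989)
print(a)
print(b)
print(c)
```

Key concept: slice vs alias.
Step by step:
`a = [3, 50, 6, 38, 7]` → a = [3, 50, 6, 38, 7]
`b = a[1:4]` → b = [50, 6, 38]
`c = a` → c = [3, 50, 6, 38, 7] (same object as a)
`a[2] = 772` → a = [3, 50, 772, 38, 7] (same object as c); c = [3, 50, 772, 38, 7] (same object as a)
`b.append(989)` → b = [50, 6, 38, 989]
`print(a)` → prints [3, 50, 772, 38, 7]
`print(b)` → prints [50, 6, 38, 989]
`print(c)` → prints [3, 50, 772, 38, 7]

Answer:
[3, 50, 772, 38, 7]
[50, 6, 38, 989]
[3, 50, 772, 38, 7]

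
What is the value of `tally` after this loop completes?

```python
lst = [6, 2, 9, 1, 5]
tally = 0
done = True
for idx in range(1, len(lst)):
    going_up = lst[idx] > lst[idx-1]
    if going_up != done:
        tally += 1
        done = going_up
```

Count direction changes in [6, 2, 9, 1, 5]
`tally` takes the values: 0 → 1 → 2 → 3 → 4

Answer: 4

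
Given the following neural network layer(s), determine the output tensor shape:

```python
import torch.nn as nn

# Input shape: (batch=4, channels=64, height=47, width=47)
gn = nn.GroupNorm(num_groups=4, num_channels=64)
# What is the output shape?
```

Input: (4, 64, 47, 47) -> Output: (4, 64, 47, 47)

Answer: (4, 64, 47, 47)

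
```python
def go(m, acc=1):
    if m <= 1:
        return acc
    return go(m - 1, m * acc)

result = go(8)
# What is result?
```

Accumulator trace (n, acc): (8, 1) -> (7, 8) -> (6, 56) -> (5, 336) -> (4, 1680) -> (3, 6720) -> (2, 20160) -> (1, 40320) -> return 40320

Answer: 40320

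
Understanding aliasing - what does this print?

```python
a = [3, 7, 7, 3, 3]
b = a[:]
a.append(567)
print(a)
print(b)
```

Key concept: slice [:] creates copy.
Step by step:
`a = [3, 7, 7, 3, 3]` → a = [3, 7, 7, 3, 3]
`b = a[:]` → b = [3, 7, 7, 3, 3]
`a.append(567)` → a = [3, 7, 7, 3, 3, 567]
`print(a)` → prints [3, 7, 7, 3, 3, 567]
`print(b)` → prints [3, 7, 7, 3, 3]

Answer:
[3, 7, 7, 3, 3, 567]
[3, 7, 7, 3, 3]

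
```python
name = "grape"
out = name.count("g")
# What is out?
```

Trace:
`name = "grape"` → name = 'grape'
`out = name.count("g")` → out = 1
So out = 1

Answer: 1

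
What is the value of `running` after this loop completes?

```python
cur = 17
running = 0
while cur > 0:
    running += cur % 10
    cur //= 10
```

Sum digits of 17
`running` takes the values: 0 → 7 → 8

Answer: 8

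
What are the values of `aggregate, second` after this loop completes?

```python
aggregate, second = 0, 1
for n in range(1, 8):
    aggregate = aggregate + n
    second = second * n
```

Sum and factorial of 1 to 7
`aggregate, second` takes the values: (0, 1) → (1, 1) → (3, 1) → (3, 2) → (6, 2) → (6, 6) → (10, 6) → (10, 24) → (15, 24) → (15, 120) → (21, 120) → (21, 720) → (28, 720) → (28, 5040)

Answer: 28, 5040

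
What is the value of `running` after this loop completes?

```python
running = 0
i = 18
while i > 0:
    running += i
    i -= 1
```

Sum 18 down to 1
`running` takes the values: 0 → 18 → 35 → 51 → 66 → 80 → 93 → 105 → 116 → 126 → 135 → 143 → 150 → 156 → 161 → 165 → 168 → 170 → 171

Answer: 171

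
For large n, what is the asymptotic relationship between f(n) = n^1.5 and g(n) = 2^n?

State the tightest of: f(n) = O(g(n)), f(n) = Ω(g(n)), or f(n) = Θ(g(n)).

n^1.5 vs 2^n: f(n) = O(g(n)) but not Ω(g(n)) — 2^n grows strictly faster than n^1.5.

Answer: f(n) = O(g(n)) but not Ω(g(n)) — 2^n grows strictly faster than n^1.5.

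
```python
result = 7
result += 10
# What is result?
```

Trace:
`result = 7` → result = 7
`result += 10` → result = 17
So result = 17

Answer: 17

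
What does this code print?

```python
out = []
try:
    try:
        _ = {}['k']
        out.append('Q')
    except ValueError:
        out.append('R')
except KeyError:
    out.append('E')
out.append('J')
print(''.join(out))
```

Execution trace: 'E' (outer except KeyError) → 'J' (after the try/except). Output: EJ

Answer: EJ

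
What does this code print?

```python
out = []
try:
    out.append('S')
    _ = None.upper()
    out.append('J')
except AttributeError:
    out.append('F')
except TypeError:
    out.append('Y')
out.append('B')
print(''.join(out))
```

Execution trace: 'S' (try body) → 'F' (except AttributeError) → 'B' (after the try/except). Output: SFB

Answer: SFB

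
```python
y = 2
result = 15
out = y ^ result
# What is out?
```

Trace:
`y = 2` → y = 2
`result = 15` → result = 15
`out = y ^ result` → out = 13
So out = 13

Answer: 13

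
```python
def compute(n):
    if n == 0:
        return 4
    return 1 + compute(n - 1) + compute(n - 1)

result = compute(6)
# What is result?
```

compute(n) = 1 + 2·compute(n-1), compute(0)=4. Closed form: (4+1)·2^6 - 1 = 319.

Answer: 319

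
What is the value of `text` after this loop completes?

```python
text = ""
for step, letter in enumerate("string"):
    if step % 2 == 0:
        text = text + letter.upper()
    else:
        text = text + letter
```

Uppercase even positions in 'string'
`text` takes the values: "" → "S" → "St" → "StR" → "StRi" → "StRiN" → "StRiNg"

Answer: "StRiNg"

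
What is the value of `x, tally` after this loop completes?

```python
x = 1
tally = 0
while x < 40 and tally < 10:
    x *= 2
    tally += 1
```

Double until >= 40 or 10 iterations
`x, tally` takes the values: (1, 0) → (2, 0) → (2, 1) → (4, 1) → (4, 2) → (8, 2) → (8, 3) → (16, 3) → (16, 4) → (32, 4) → (32, 5) → (64, 5) → (64, 6)

Answer: 64, 6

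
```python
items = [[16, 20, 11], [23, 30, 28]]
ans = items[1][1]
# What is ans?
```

Trace:
`items = [[16, 20, 11], [23, 30, 28]]` → items = [[16, 20, 11], [23, 30, 28]]
`ans = items[1][1]` → ans = 30
So ans = 30

Answer: 30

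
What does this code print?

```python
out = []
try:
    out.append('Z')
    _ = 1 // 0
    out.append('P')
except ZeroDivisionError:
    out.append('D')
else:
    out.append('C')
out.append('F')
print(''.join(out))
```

Execution trace: 'Z' (try body) → 'D' (except ZeroDivisionError) → 'F' (after the try/except). Output: ZDF

Answer: ZDF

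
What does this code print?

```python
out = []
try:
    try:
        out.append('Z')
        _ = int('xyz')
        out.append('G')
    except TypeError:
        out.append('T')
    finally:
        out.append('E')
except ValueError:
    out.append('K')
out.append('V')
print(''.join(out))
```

Execution trace: 'Z' (try body) → 'E' (finally) → 'K' (outer except ValueError) → 'V' (after the try/except). Output: ZEKV

Answer: ZEKV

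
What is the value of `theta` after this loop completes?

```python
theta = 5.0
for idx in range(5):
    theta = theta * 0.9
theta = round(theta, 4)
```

Exponential decay: 5.0 * 0.9^5
`theta` takes the values: 5.0 → 4.5 → 4.05 → 3.645 → 3.2805 → 2.95245 → 2.9525

Answer: 2.9525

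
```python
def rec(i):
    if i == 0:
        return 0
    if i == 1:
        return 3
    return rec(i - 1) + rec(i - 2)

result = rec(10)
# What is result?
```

Build up from base cases: rec(0)=0, rec(1)=3, rec(2)=3, rec(3)=6, rec(4)=9, rec(5)=15, rec(6)=24, ..., rec(10)=165

Answer: 165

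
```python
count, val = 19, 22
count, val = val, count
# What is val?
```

Trace:
`count, val = 19, 22` → count = 19; val = 22
`count, val = val, count` → count = 22; val = 19
So val = 19

Answer: 19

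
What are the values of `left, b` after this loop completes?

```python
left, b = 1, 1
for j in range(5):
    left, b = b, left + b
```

Fibonacci: after 5 iterations
`left, b` takes the values: (1, 1) → (1, 2) → (2, 3) → (3, 5) → (5, 8) → (8, 13)

Answer: 8, 13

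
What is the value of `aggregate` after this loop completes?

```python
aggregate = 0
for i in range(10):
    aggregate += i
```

Sum of 0 to 9 = 45
`aggregate` takes the values: 0 → 1 → 3 → 6 → 10 → 15 → 21 → 28 → 36 → 45

Answer: 45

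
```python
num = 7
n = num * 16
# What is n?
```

Trace:
`num = 7` → num = 7
`n = num * 16` → n = 112
So n = 112

Answer: 112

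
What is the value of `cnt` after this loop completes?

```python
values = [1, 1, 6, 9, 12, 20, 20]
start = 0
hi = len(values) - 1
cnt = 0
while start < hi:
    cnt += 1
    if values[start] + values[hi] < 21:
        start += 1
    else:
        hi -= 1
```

Steps to find pair summing to 21
`cnt` takes the values: 0 → 1 → 2 → 3 → 4 → 5 → 6

Answer: 6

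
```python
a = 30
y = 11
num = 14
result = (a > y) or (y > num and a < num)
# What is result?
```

Trace:
`a = 30` → a = 30
`y = 11` → y = 11
`num = 14` → num = 14
`result = (a > y) or (y > num and a < num)` → result = True
So result = True

Answer: True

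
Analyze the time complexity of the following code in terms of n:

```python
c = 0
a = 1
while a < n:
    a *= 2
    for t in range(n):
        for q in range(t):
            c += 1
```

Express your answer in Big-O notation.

Each loop level contributes: log n × n × n. Multiplying the contributions gives O(n^2 log n).

Answer: O(n^2 log n)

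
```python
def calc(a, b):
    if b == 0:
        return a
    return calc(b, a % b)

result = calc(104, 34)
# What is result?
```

calc(104, 34) -> calc(34, 2) -> calc(2, 0) -> 2

Answer: 2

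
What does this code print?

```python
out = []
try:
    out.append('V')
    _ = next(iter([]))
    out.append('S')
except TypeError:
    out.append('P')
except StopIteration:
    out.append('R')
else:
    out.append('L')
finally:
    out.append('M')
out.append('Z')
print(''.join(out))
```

Execution trace: 'V' (try body) → 'R' (except StopIteration) → 'M' (finally) → 'Z' (after the try/except). Output: VRMZ

Answer: VRMZ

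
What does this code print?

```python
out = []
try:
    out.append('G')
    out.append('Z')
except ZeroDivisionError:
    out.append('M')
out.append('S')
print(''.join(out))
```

Execution trace: 'G' (try body) → 'Z' (try body, no exception) → 'S' (after the try/except). Output: GZS

Answer: GZS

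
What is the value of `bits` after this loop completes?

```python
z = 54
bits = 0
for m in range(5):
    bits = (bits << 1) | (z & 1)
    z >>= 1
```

Reverse lowest 5 bits of 54
`bits` takes the values: 0 → 1 → 3 → 6 → 13

Answer: 13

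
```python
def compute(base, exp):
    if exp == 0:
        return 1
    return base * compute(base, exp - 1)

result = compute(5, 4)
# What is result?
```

compute(5, 4) = 5 * 5 * 5 * 5 = 625

Answer: 625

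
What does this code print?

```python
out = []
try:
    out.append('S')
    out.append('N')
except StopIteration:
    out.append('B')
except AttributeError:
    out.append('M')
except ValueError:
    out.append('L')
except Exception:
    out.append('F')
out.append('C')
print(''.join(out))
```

Execution trace: 'S' (try body) → 'N' (try body, no exception) → 'C' (after the try/except). Output: SNC

Answer: SNC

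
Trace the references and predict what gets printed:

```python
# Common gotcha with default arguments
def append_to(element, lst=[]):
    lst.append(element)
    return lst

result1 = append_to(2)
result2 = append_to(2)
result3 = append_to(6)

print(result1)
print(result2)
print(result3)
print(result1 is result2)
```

Key concept: mutable default argument gotcha.
Step by step:
`result1 = append_to(2)` → result1 = [2]
`result2 = append_to(2)` → result1 = [2, 2] (same object as result2); result2 = [2, 2] (same object as result1)
`result3 = append_to(6)` → result1 = [2, 2, 6] (same object as result2, result3); result2 = [2, 2, 6] (same object as result1, result3); result3 = [2, 2, 6] (same object as result1, result2)
`print(result1)` → prints [2, 2, 6]
`print(result2)` → prints [2, 2, 6]
`print(result3)` → prints [2, 2, 6]
`print(result1 is result2)` → prints True

Answer:
[2, 2, 6]
[2, 2, 6]
[2, 2, 6]
True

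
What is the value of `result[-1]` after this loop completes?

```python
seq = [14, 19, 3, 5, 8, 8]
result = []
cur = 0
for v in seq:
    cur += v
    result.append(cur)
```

Cumulative sum ends at 57
`result` takes the values: [] → [14] → [14, 33] → [14, 33, 36] → [14, 33, 36, 41] → [14, 33, 36, 41, 49] → [14, 33, 36, 41, 49, 57]
So `result[-1]` = 57

Answer: 57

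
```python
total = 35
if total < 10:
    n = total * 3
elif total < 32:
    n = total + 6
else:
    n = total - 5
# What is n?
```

Trace:
`total = 35` → total = 35
`if total < 10: ...` → total < 10 is False, total < 32 is False, take else branch → n = 30
So n = 30

Answer: 30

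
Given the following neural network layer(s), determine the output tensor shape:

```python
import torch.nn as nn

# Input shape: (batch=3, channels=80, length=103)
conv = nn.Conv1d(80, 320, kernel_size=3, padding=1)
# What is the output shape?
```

Input: (3, 80, 103) -> Output: (3, 320, 103)

Answer: (3, 320, 103)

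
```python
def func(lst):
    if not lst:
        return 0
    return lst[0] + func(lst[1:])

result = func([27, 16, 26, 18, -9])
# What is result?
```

27 + 16 + 26 + 18 + (-9) + 0 = 78

Answer: 78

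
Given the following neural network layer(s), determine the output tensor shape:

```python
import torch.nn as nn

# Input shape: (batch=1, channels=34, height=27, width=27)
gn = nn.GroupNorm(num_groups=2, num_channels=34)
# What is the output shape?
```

Input: (1, 34, 27, 27) -> Output: (1, 34, 27, 27)

Answer: (1, 34, 27, 27)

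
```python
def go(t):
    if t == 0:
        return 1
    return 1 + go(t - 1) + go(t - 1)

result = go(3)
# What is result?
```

go(t) = 1 + 2·go(t-1), go(0)=1. Closed form: (1+1)·2^3 - 1 = 15.

Answer: 15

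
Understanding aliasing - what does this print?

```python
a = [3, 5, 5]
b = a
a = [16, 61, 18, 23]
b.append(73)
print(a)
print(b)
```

Key concept: rebinding vs mutation: a is rebound to a new list, b still points at the original.
Step by step:
`a = [3, 5, 5]` → a = [3, 5, 5]
`b = a` → b = [3, 5, 5] (same object as a)
`a = [16, 61, 18, 23]` → a = [16, 61, 18, 23]
`b.append(73)` → b = [3, 5, 5, 73]
`print(a)` → prints [16, 61, 18, 23]
`print(b)` → prints [3, 5, 5, 73]

Answer:
[16, 61, 18, 23]
[3, 5, 5, 73]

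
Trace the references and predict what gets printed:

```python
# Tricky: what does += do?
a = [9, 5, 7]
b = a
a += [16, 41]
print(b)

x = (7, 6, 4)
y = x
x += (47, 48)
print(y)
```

Key concept: += behavior differs for mutable vs immutable.
Step by step:
`a = [9, 5, 7]` → a = [9, 5, 7]
`b = a` → b = [9, 5, 7] (same object as a)
`a += [16, 41]` → a = [9, 5, 7, 16, 41] (same object as b); b = [9, 5, 7, 16, 41] (same object as a)
`print(b)` → prints [9, 5, 7, 16, 41]
`x = (7, 6, 4)` → x = (7, 6, 4)
`y = x` → y = (7, 6, 4)
`x += (47, 48)` → x = (7, 6, 4, 47, 48)
`print(y)` → prints (7, 6, 4)

Answer:
[9, 5, 7, 16, 41]
(7, 6, 4)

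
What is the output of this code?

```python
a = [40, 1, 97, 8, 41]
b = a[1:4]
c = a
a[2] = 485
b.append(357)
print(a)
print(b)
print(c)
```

Key concept: slice vs alias.
Step by step:
`a = [40, 1, 97, 8, 41]` → a = [40, 1, 97, 8, 41]
`b = a[1:4]` → b = [1, 97, 8]
`c = a` → c = [40, 1, 97, 8, 41] (same object as a)
`a[2] = 485` → a = [40, 1, 485, 8, 41] (same object as c); c = [40, 1, 485, 8, 41] (same object as a)
`b.append(357)` → b = [1, 97, 8, 357]
`print(a)` → prints [40, 1, 485, 8, 41]
`print(b)` → prints [1, 97, 8, 357]
`print(c)` → prints [40, 1, 485, 8, 41]

Answer:
[40, 1, 485, 8, 41]
[1, 97, 8, 357]
[40, 1, 485, 8, 41]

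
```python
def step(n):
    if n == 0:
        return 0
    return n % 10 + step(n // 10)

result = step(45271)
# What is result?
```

Sum of digits of 45271: 1 + 7 + 2 + 5 + 4 = 19

Answer: 19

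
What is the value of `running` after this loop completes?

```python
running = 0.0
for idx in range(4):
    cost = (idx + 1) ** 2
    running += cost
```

Sum of squared losses 1² + 2² + ... + 4²
`running` takes the values: 0.0 → 1.0 → 5.0 → 14.0 → 30.0

Answer: 30.0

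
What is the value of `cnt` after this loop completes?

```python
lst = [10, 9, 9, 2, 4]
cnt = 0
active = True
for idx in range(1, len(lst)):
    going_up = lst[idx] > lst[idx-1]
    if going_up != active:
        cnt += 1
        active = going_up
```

Count direction changes in [10, 9, 9, 2, 4]
`cnt` takes the values: 0 → 1 → 2

Answer: 2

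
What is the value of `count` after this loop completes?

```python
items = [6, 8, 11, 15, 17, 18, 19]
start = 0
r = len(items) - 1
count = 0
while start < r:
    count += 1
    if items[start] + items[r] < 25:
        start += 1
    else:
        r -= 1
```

Steps to find pair summing to 25
`count` takes the values: 0 → 1 → 2 → 3 → 4 → 5 → 6

Answer: 6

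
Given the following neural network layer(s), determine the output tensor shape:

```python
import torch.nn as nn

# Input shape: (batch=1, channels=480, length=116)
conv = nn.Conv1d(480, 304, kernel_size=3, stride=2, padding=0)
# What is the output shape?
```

Input: (1, 480, 116) -> Output: (1, 304, 57)

Answer: (1, 304, 57)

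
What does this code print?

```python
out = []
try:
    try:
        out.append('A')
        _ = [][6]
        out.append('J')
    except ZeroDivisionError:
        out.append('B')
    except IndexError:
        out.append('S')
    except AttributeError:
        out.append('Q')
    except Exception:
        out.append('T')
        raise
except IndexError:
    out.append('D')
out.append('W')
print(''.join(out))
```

Execution trace: 'A' (inner try body) → 'S' (inner except IndexError) → 'W' (after the try/except). Output: ASW

Answer: ASW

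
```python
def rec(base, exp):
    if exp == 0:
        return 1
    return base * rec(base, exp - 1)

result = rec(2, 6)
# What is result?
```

rec(2, 6) = 2 * 2 * 2 * 2 * 2 * 2 = 64

Answer: 64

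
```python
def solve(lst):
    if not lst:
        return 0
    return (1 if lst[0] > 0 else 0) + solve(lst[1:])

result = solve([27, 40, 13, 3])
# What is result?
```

Count of positive elements in [27, 40, 13, 3] = 4

Answer: 4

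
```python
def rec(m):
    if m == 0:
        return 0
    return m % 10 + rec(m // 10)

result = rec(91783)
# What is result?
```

Sum of digits of 91783: 3 + 8 + 7 + 1 + 9 = 28

Answer: 28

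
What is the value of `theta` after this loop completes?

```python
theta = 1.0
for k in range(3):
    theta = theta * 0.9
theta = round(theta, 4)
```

Exponential decay: 1.0 * 0.9^3
`theta` takes the values: 1.0 → 0.9 → 0.81 → 0.729

Answer: 0.729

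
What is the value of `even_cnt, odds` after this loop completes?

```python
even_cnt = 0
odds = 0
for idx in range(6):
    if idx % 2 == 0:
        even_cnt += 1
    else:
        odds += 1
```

Count evens and odds in range(6)
`even_cnt, odds` takes the values: (0, 0) → (1, 0) → (1, 1) → (2, 1) → (2, 2) → (3, 2) → (3, 3)

Answer: 3, 3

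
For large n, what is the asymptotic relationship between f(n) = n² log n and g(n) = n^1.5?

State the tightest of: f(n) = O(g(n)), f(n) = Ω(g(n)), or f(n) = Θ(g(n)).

n² log n vs n^1.5: f(n) = Ω(g(n)) but not O(g(n)) — n² log n grows strictly faster than n^1.5.

Answer: f(n) = Ω(g(n)) but not O(g(n)) — n² log n grows strictly faster than n^1.5.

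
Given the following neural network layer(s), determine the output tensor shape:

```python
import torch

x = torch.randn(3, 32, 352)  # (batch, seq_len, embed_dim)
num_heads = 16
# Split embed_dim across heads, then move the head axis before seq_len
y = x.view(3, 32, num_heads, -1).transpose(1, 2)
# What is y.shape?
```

Input: (3, 32, 352) -> head_dim = 352 // 16 = 22; after view: (3, 32, 16, 22) -> after transpose(1, 2): (3, 16, 32, 22) -> Output: (3, 16, 32, 22)

Answer: (3, 16, 32, 22)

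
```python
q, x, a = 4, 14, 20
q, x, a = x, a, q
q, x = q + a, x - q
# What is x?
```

Trace:
`q, x, a = 4, 14, 20` → q = 4; x = 14; a = 20
`q, x, a = x, a, q` → q = 14; x = 20; a = 4
`q, x = q + a, x - q` → q = 18; x = 6
So x = 6

Answer: 6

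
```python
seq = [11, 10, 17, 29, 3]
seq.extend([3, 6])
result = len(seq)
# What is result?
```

Trace:
`seq = [11, 10, 17, 29, 3]` → seq = [11, 10, 17, 29, 3]
`seq.extend([3, 6])` → seq = [11, 10, 17, 29, 3, 3, 6]
`result = len(seq)` → result = 7
So result = 7

Answer: 7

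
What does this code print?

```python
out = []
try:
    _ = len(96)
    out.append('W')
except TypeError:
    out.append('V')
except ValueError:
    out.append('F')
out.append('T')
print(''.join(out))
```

Execution trace: 'V' (except TypeError) → 'T' (after the try/except). Output: VT

Answer: VT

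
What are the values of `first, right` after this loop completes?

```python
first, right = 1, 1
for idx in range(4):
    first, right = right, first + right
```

Fibonacci: after 4 iterations
`first, right` takes the values: (1, 1) → (1, 2) → (2, 3) → (3, 5) → (5, 8)

Answer: 5, 8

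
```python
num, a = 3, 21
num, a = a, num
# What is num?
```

Trace:
`num, a = 3, 21` → num = 3; a = 21
`num, a = a, num` → num = 21; a = 3
So num = 21

Answer: 21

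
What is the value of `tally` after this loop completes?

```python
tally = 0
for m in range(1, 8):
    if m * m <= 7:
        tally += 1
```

Count numbers where m² ≤ 7
`tally` takes the values: 0 → 1 → 2

Answer: 2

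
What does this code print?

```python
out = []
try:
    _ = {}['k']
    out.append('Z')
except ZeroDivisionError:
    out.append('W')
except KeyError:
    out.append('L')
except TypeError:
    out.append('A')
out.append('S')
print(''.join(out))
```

Execution trace: 'L' (except KeyError) → 'S' (after the try/except). Output: LS

Answer: LS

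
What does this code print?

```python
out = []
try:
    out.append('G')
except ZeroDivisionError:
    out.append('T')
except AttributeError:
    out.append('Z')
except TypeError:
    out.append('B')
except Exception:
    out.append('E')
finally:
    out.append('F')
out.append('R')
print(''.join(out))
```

Execution trace: 'G' (try body, no exception) → 'F' (finally) → 'R' (after the try/except). Output: GFR

Answer: GFR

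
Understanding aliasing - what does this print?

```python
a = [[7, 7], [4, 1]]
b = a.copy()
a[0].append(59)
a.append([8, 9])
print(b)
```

Key concept: shallow copy with nested lists.
Step by step:
`a = [[7, 7], [4, 1]]` → a = [[7, 7], [4, 1]]
`b = a.copy()` → b = [[7, 7], [4, 1]]
`a[0].append(59)` → a = [[7, 7, 59], [4, 1]]; b = [[7, 7, 59], [4, 1]]
`a.append([8, 9])` → a = [[7, 7, 59], [4, 1], [8, 9]]
`print(b)` → prints [[7, 7, 59], [4, 1]]

Answer: [[7, 7, 59], [4, 1]]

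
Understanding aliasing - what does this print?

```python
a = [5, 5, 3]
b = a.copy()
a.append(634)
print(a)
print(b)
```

Key concept: list.copy() creates independent copy.
Step by step:
`a = [5, 5, 3]` → a = [5, 5, 3]
`b = a.copy()` → b = [5, 5, 3]
`a.append(634)` → a = [5, 5, 3, 634]
`print(a)` → prints [5, 5, 3, 634]
`print(b)` → prints [5, 5, 3]

Answer:
[5, 5, 3, 634]
[5, 5, 3]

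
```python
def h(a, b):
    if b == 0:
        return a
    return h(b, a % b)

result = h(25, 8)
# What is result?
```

h(25, 8) -> h(8, 1) -> h(1, 0) -> 1

Answer: 1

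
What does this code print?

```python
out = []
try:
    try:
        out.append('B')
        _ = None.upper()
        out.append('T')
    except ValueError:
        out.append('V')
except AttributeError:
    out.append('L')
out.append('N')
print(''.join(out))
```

Execution trace: 'B' (try body) → 'L' (outer except AttributeError) → 'N' (after the try/except). Output: BLN

Answer: BLN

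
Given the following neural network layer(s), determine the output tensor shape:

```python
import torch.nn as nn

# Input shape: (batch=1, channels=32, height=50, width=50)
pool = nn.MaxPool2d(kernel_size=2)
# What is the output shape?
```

Input: (1, 32, 50, 50) -> Output: (1, 32, 25, 25)

Answer: (1, 32, 25, 25)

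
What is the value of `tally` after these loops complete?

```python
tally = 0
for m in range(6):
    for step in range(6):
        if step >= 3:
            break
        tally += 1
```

Inner breaks at 3, outer runs 6 times
`tally` takes the values: 0 → 1 → 2 → 3 → 4 → 5 → 6 → 7 → 8 → 9 → 10 → 11 → 12 → 13 → 14 → 15 → 16 → 17 → 18

Answer: 18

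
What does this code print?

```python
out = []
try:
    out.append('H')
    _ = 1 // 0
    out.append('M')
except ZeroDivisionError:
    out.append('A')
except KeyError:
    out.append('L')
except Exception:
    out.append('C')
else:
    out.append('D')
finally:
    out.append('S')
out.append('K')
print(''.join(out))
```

Execution trace: 'H' (try body) → 'A' (except ZeroDivisionError) → 'S' (finally) → 'K' (after the try/except). Output: HASK

Answer: HASK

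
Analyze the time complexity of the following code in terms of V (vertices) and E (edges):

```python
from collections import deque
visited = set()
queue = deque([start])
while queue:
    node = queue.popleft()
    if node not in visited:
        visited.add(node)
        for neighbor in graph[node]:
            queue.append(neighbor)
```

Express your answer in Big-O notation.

This is Breadth-first search on a graph. Time complexity: O(V + E).

Answer: O(V + E)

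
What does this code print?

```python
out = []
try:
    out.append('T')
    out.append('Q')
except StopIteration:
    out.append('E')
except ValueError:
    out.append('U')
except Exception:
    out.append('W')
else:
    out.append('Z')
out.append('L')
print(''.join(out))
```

Execution trace: 'T' (try body) → 'Q' (try body, no exception) → 'Z' (else) → 'L' (after the try/except). Output: TQZL

Answer: TQZL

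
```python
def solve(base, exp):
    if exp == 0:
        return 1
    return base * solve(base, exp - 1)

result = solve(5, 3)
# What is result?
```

solve(5, 3) = 5 * 5 * 5 = 125

Answer: 125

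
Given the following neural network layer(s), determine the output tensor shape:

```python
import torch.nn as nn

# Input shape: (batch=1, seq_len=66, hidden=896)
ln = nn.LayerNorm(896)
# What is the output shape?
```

Input: (1, 66, 896) -> Output: (1, 66, 896)

Answer: (1, 66, 896)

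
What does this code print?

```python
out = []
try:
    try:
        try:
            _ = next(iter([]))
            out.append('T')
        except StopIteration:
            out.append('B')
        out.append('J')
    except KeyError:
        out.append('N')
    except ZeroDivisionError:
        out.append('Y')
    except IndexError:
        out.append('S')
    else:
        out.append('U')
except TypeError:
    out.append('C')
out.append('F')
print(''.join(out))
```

Execution trace: 'B' (inner except StopIteration) → 'J' (try body, no exception) → 'U' (else) → 'F' (after the try/except). Output: BJUF

Answer: BJUF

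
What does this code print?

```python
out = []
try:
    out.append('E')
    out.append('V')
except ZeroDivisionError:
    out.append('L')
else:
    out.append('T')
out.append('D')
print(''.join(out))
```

Execution trace: 'E' (try body) → 'V' (try body, no exception) → 'T' (else) → 'D' (after the try/except). Output: EVTD

Answer: EVTD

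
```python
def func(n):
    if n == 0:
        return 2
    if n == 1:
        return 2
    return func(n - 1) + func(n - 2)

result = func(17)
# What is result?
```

Build up from base cases: func(0)=2, func(1)=2, func(2)=4, func(3)=6, func(4)=10, func(5)=16, func(6)=26, ..., func(17)=5168

Answer: 5168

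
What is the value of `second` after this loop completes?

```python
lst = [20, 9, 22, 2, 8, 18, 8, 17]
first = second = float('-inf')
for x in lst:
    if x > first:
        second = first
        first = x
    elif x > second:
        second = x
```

Second largest (with repeats) in [20, 9, 22, 2, 8, 18, 8, 17]
`second` takes the values: -inf → 9 → 20

Answer: 20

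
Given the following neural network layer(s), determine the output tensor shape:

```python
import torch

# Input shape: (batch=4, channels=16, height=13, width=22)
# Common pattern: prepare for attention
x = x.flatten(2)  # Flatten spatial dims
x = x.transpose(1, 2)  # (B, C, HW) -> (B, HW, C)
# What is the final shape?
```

Input: (4, 16, 13, 22) -> after flatten(2): (4, 16, 286) -> Output: (4, 286, 16)

Answer: (4, 286, 16)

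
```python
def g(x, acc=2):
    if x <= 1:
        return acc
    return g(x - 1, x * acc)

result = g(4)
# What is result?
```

Accumulator trace (n, acc): (4, 2) -> (3, 8) -> (2, 24) -> (1, 48) -> return 48

Answer: 48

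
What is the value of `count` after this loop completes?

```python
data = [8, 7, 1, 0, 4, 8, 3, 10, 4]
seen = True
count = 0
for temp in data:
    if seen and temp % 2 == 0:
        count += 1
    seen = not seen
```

Count even values at even positions
`count` takes the values: 0 → 1 → 2 → 3

Answer: 3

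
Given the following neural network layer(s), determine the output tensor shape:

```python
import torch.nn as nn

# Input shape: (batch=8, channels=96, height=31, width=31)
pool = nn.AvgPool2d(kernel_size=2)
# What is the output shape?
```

Input: (8, 96, 31, 31) -> Output: (8, 96, 15, 15)

Answer: (8, 96, 15, 15)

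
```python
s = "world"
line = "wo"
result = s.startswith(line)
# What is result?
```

Trace:
`s = "world"` → s = 'world'
`line = "wo"` → line = 'wo'
`result = s.startswith(line)` → result = True
So result = True

Answer: True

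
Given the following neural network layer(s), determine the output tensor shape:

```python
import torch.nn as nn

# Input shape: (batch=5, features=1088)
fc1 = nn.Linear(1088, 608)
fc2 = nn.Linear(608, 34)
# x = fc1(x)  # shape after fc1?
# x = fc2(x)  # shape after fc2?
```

Input: (5, 1088) -> after fc1: (5, 608) -> Output: (5, 34)

Answer: (5, 34)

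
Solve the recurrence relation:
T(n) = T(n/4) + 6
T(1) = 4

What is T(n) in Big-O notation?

Each step divides n by 4 and adds 6. After log_4(n) steps we reach T(1)=4. So T(n) = 6·log_4(n) + 4 = O(log n).

Answer: O(log n)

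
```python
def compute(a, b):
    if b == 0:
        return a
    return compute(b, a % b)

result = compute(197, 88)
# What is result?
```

compute(197, 88) -> compute(88, 21) -> compute(21, 4) -> compute(4, 1) -> compute(1, 0) -> 1

Answer: 1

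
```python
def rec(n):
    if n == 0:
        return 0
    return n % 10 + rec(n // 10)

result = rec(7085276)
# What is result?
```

Sum of digits of 7085276: 6 + 7 + 2 + 5 + 8 + 0 + 7 = 35

Answer: 35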